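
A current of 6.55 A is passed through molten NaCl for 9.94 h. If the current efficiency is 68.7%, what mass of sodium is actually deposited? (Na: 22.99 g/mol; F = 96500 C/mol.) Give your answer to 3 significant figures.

38.4 g

Q = 6.55 × 35784 = 2.344×10^5 C
n(e⁻) = 2.344×10^5 / 96500 = 2.429 mol
Na⁺ + e⁻ → Na, so theoretical m(Na) = 2.429 × 22.99 = 55.84 g
Actual mass = 68.7% × 55.84 = 38.4 g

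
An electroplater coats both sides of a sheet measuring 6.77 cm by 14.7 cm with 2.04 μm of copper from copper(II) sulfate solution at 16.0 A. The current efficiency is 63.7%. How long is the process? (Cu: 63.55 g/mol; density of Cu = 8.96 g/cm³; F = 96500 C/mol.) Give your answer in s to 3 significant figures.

Plated area = 2 × 6.77 × 14.7 = 199.0 cm²
Volume = 199.0 × 2.04×10⁻⁴ cm = 0.04060 cm³
m(Cu) = 0.04060 × 8.96 = 0.3638 g
n(Cu) = 0.3638 / 63.55 = 0.005725 mol; n(e⁻) = 2 × 0.005725 = 0.01145 mol
Q = 0.01145 × 96500 / 0.637 = 1735 C
t = 1735 / 16.0 = 108.4 s

108 s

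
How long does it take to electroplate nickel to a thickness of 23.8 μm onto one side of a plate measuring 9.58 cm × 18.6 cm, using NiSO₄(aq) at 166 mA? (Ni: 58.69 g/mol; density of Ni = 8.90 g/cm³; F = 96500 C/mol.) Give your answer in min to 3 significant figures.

1250 min

Plated area = 9.58 × 18.6 = 178.2 cm²
Volume = 178.2 × 23.8×10⁻⁴ cm = 0.4241 cm³
m(Ni) = 0.4241 × 8.90 = 3.774 g
n(Ni) = 3.774 / 58.69 = 0.06430 mol; n(e⁻) = 2 × 0.06430 = 0.1286 mol
Q = 0.1286 × 96500 = 12410 C
t = 12410 / 0.166 = 74760 s = 1250 min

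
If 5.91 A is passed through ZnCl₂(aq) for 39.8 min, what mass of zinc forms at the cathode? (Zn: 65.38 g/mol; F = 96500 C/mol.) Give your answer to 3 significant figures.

Q = It = 5.91 × 2388 = 14110 C
Moles of electrons = 14110 / 96500 = 0.1462 mol
Zn²⁺ + 2e⁻ → Zn, so n(Zn) = 0.1462 / 2 = 0.07310 mol
m = 0.07310 × 65.38 = 4.78 g

4.78 g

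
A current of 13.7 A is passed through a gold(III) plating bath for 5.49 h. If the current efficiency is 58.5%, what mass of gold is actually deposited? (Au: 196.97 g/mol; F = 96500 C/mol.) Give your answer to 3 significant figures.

108 g

Q = 13.7 × 19764 = 2.708×10^5 C
n(e⁻) = 2.708×10^5 / 96500 = 2.806 mol
Au³⁺ + 3e⁻ → Au, so theoretical m(Au) = 0.9353 × 196.97 = 184.2 g
Actual mass = 58.5% × 184.2 = 108 g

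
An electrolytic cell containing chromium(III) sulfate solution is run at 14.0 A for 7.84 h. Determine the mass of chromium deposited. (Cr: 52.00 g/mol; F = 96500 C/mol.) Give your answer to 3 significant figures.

71.0 g

Q = It = 14.0 × 28224 = 3.951×10^5 C
n(e⁻) = Q/F = 3.951×10^5/96500 = 4.094 mol
Cr³⁺ + 3e⁻ → Cr, so n(Cr) = 4.094 / 3 = 1.365 mol
m = 1.365 × 52.00 = 71.0 g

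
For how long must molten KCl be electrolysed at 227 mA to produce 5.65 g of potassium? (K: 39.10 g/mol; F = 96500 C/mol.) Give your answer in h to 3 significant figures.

17.1 h

n(K) = 5.65 / 39.10 = 0.1445 mol
K⁺ + e⁻ → K, so n(e⁻) = 0.1445 mol
Q = 0.1445 × 96500 = 13940 C
t = Q / I = 13940 / 0.227 = 61410 s = 17.1 h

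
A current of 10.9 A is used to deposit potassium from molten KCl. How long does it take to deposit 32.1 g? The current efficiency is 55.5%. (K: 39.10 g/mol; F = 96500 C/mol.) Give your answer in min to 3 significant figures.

n(K) = 32.1 / 39.10 = 0.8210 mol
K⁺ + e⁻ → K, so n(e⁻) = 0.8210 mol
Q = 0.8210 × 96500 / 0.555 = 1.428×10^5 C
t = Q / I = 1.428×10^5 / 10.9 = 13100 s = 218 min

218 min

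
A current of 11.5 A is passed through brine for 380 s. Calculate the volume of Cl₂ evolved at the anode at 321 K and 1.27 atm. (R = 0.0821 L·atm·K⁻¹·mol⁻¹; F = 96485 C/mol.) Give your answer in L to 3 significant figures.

Q = It = 11.5 × 380 = 4370 C
n(e⁻) = Q/F = 4370/96485 = 0.04529 mol
2Cl⁻ → Cl₂ + 2e⁻, so n(Cl₂) = 0.04529 / 2 = 0.02265 mol
V = nRT/P = 0.02265 × 0.0821 × 321 / 1.27 = 0.4700 L

0.470 L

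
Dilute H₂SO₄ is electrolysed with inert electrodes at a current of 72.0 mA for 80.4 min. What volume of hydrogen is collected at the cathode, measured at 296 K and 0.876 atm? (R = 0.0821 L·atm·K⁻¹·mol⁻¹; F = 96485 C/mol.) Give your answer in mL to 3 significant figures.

Q = It = 0.0720 × 4824 = 347.3 C
n(e⁻) = 347.3 / 96485 = 0.003600 mol
2H⁺ + 2e⁻ → H₂, so n(H₂) = 0.003600 / 2 = 0.001800 mol
V = nRT/P = 0.001800 × 0.0821 × 296 / 0.876 = 0.04993 L
= 49.9 mL

49.9 mL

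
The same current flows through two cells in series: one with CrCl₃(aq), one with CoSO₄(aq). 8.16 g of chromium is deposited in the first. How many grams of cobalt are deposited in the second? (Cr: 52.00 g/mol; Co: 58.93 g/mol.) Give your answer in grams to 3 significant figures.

13.9 g

n(Cr) = 8.16 / 52.00 = 0.1569 mol
Cr³⁺ + 3e⁻ → Cr, so n(e⁻) = 3 × 0.1569 = 0.4707 mol
Same current for the same time ⇒ same n(e⁻) = 0.4707 mol in both cells.
Co²⁺ + 2e⁻ → Co, so n(Co) = 0.4707 / 2 = 0.2354 mol
m(Co) = 0.2354 × 58.93 = 13.9 g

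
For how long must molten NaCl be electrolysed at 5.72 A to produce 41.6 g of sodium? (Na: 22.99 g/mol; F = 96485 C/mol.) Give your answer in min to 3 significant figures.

n(Na) = 41.6 / 22.99 = 1.809 mol
Na⁺ + e⁻ → Na, so n(e⁻) = 1.809 mol
Q = 1.809 × 96485 = 1.745×10^5 C
t = Q / I = 1.745×10^5 / 5.72 = 30510 s = 509 min

509 min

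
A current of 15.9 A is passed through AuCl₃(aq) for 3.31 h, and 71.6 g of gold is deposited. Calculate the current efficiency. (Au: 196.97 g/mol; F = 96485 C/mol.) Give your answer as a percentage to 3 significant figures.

55.5%

Q = 15.9 × 11916 = 1.895×10^5 C
n(e⁻) = 1.895×10^5 / 96485 = 1.964 mol
Au³⁺ + 3e⁻ → Au, so theoretical n(Au) = 0.6547 mol → 129.0 g
Efficiency = 71.6 / 129.0 = 0.5550 = 55.5%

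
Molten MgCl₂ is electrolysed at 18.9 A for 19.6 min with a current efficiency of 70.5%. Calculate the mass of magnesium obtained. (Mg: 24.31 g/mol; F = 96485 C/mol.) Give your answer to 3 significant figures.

1.97 g

Q = 18.9 × 1176 = 22230 C
n(e⁻) = 22230 / 96485 = 0.2304 mol
Mg²⁺ + 2e⁻ → Mg, so theoretical m(Mg) = 0.1152 × 24.31 = 2.801 g
Actual mass = 70.5% × 2.801 = 1.97 g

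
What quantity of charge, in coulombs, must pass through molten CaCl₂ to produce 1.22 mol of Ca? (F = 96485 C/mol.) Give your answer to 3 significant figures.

Ca²⁺ + 2e⁻ → Ca, so n(e⁻) = 2 × 1.22 = 2.440 mol
Q = 2.440 × 96485 = 2.354×10^5 C

2.35×10^5 C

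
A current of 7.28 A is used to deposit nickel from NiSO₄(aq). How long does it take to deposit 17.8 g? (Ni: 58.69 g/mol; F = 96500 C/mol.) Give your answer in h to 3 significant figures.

n(Ni) = 17.8 / 58.69 = 0.3033 mol
Ni²⁺ + 2e⁻ → Ni, so n(e⁻) = 2 × 0.3033 = 0.6066 mol
Q = 0.6066 × 96500 = 58540 C
t = Q / I = 58540 / 7.28 = 8041 s = 2.23 h

2.23 h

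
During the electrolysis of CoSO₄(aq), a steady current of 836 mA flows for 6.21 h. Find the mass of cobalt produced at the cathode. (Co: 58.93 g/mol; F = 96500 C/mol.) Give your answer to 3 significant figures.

5.71 g

Q = 0.836 A × 22356 s = 18690 C
n(e⁻) = Q/F = 18690/96500 = 0.1937 mol
Co²⁺ + 2e⁻ → Co, so n(Co) = 0.1937 / 2 = 0.09685 mol
m = 0.09685 × 58.93 = 5.71 g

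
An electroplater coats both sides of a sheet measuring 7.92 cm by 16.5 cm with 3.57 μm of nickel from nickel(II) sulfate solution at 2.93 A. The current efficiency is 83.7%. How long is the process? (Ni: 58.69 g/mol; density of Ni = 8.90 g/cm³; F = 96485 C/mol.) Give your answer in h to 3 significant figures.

Plated area = 2 × 7.92 × 16.5 = 261.4 cm²
Volume = 261.4 × 3.57×10⁻⁴ cm = 0.09332 cm³
m(Ni) = 0.09332 × 8.90 = 0.8305 g
n(Ni) = 0.8305 / 58.69 = 0.01415 mol; n(e⁻) = 2 × 0.01415 = 0.02830 mol
Q = 0.02830 × 96485 / 0.837 = 3262 C
t = 3262 / 2.93 = 1113 s = 0.309 h

0.309 h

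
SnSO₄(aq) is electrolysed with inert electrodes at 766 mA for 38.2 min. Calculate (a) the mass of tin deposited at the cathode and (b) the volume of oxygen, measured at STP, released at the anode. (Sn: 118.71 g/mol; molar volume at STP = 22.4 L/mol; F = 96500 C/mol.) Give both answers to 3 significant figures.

1.08 g Sn; 0.102 L O₂

Q = 0.766 × 2292 = 1756 C; n(e⁻) = 1756 / 96500 = 0.01820 mol
Cathode: Sn²⁺ + 2e⁻ → Sn → n(Sn) = 0.01820/2 = 0.009100 mol → 1.08 g
Anode: 2H₂O → O₂ + 4H⁺ + 4e⁻ → n(O₂) = 0.01820/4 = 0.004550 mol → 0.102 L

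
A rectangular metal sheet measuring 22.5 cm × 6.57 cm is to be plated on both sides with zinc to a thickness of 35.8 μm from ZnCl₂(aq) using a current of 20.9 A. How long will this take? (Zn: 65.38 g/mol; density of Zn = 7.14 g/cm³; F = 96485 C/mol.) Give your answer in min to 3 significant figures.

17.8 min

Plated area = 2 × 22.5 × 6.57 = 295.7 cm²
Volume = 295.7 × 35.8×10⁻⁴ cm = 1.059 cm³
m(Zn) = 1.059 × 7.14 = 7.561 g
n(Zn) = 7.561 / 65.38 = 0.1156 mol; n(e⁻) = 2 × 0.1156 = 0.2312 mol
Q = 0.2312 × 96485 = 22310 C
t = 22310 / 20.9 = 1067 s = 17.8 min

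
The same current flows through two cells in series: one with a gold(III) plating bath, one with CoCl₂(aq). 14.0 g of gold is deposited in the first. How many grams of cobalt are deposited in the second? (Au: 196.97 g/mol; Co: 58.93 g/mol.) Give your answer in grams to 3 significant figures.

6.28 g

n(Au) = 14.0 / 196.97 = 0.07108 mol
Au³⁺ + 3e⁻ → Au, so n(e⁻) = 3 × 0.07108 = 0.2132 mol
Same current for the same time ⇒ same n(e⁻) = 0.2132 mol in both cells.
Co²⁺ + 2e⁻ → Co, so n(Co) = 0.2132 / 2 = 0.1066 mol
m(Co) = 0.1066 × 58.93 = 6.28 g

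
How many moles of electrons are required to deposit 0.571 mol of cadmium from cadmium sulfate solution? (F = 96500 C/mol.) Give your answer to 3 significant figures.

Cd²⁺ + 2e⁻ → Cd, so n(e⁻) = 2 × 0.571 = 1.142 mol

1.14 mol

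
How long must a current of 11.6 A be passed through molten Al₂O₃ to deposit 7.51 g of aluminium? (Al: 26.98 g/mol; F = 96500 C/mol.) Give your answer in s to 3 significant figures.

n(Al) = 7.51 / 26.98 = 0.2784 mol
Al³⁺ + 3e⁻ → Al, so n(e⁻) = 3 × 0.2784 = 0.8352 mol
Q = 0.8352 × 96500 = 80600 C
t = Q / I = 80600 / 11.6 = 6948 s

6950 s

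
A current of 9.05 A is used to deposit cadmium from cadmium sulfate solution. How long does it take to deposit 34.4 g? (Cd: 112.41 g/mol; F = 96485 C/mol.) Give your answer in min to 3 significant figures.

109 min

n(Cd) = 34.4 / 112.41 = 0.3060 mol
Cd²⁺ + 2e⁻ → Cd, so n(e⁻) = 2 × 0.3060 = 0.6120 mol
Q = 0.6120 × 96485 = 59050 C
t = Q / I = 59050 / 9.05 = 6525 s = 109 min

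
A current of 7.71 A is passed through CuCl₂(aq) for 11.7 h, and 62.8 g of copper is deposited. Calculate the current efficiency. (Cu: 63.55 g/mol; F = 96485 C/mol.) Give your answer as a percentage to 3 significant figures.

58.7%

Q = 7.71 × 42120 = 3.247×10^5 C
n(e⁻) = 3.247×10^5 / 96485 = 3.365 mol
Cu²⁺ + 2e⁻ → Cu, so theoretical n(Cu) = 1.683 mol → 107.0 g
Efficiency = 62.8 / 107.0 = 0.5869 = 58.7%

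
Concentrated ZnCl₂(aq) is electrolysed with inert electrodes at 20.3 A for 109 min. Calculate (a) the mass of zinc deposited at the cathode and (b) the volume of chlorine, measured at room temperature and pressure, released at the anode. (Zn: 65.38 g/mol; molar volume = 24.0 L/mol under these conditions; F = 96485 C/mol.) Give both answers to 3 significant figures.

Q = 20.3 × 6540 = 1.328×10^5 C; n(e⁻) = 1.328×10^5 / 96485 = 1.376 mol
Cathode: Zn²⁺ + 2e⁻ → Zn → n(Zn) = 1.376/2 = 0.6880 mol → 45.0 g
Anode: 2Cl⁻ → Cl₂ + 2e⁻ → n(Cl₂) = 1.376/2 = 0.6880 mol → 16.5 L

45.0 g Zn; 16.5 L Cl₂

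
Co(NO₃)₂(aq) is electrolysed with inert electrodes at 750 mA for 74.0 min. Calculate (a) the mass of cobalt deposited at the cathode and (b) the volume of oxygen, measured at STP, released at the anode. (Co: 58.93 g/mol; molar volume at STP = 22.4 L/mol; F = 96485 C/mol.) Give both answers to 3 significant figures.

1.02 g Co; 0.193 L O₂

Q = 0.750 × 4440 = 3330 C; n(e⁻) = 3330 / 96485 = 0.03451 mol
Cathode: Co²⁺ + 2e⁻ → Co → n(Co) = 0.03451/2 = 0.01726 mol → 1.02 g
Anode: 2H₂O → O₂ + 4H⁺ + 4e⁻ → n(O₂) = 0.03451/4 = 0.008628 mol → 0.193 L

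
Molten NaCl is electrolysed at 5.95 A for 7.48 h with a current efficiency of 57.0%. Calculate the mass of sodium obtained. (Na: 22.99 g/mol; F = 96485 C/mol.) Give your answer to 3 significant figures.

21.8 g

Q = 5.95 × 26928 = 1.602×10^5 C
n(e⁻) = 1.602×10^5 / 96485 = 1.660 mol
Na⁺ + e⁻ → Na, so theoretical m(Na) = 1.660 × 22.99 = 38.16 g
Actual mass = 57.0% × 38.16 = 21.8 g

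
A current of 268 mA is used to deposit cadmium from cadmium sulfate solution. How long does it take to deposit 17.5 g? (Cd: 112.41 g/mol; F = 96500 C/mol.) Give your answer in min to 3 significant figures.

n(Cd) = 17.5 / 112.41 = 0.1557 mol
Cd²⁺ + 2e⁻ → Cd, so n(e⁻) = 2 × 0.1557 = 0.3114 mol
Q = 0.3114 × 96500 = 30050 C
t = Q / I = 30050 / 0.268 = 1.121×10^5 s = 1870 min

1870 min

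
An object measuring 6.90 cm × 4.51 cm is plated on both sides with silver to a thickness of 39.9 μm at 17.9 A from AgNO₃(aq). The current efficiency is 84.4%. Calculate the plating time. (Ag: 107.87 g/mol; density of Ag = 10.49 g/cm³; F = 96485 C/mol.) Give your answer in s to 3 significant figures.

Plated area = 2 × 6.90 × 4.51 = 62.24 cm²
Volume = 62.24 × 39.9×10⁻⁴ cm = 0.2483 cm³
m(Ag) = 0.2483 × 10.49 = 2.605 g
n(Ag) = 2.605 / 107.87 = 0.02415 mol; n(e⁻) = 0.02415 mol
Q = 0.02415 × 96485 / 0.844 = 2761 C
t = 2761 / 17.9 = 154.2 s

154 s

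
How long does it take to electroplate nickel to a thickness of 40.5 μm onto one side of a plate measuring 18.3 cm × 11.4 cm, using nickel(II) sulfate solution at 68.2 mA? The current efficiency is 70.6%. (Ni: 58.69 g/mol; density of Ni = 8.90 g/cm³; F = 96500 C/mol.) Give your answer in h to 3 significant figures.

143 h

Plated area = 18.3 × 11.4 = 208.6 cm²
Volume = 208.6 × 40.5×10⁻⁴ cm = 0.8448 cm³
m(Ni) = 0.8448 × 8.90 = 7.519 g
n(Ni) = 7.519 / 58.69 = 0.1281 mol; n(e⁻) = 2 × 0.1281 = 0.2562 mol
Q = 0.2562 × 96500 / 0.706 = 35020 C
t = 35020 / 0.0682 = 5.135×10^5 s = 143 h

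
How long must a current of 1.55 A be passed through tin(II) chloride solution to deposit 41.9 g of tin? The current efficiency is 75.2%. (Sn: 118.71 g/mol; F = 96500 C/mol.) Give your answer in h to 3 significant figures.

16.2 h

n(Sn) = 41.9 / 118.71 = 0.3530 mol
Sn²⁺ + 2e⁻ → Sn, so n(e⁻) = 2 × 0.3530 = 0.7060 mol
Q = 0.7060 × 96500 / 0.752 = 90600 C
t = Q / I = 90600 / 1.55 = 58450 s = 16.2 h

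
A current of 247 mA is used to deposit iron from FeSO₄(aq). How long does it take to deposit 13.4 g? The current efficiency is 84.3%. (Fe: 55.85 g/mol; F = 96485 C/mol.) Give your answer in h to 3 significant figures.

n(Fe) = 13.4 / 55.85 = 0.2399 mol
Fe²⁺ + 2e⁻ → Fe, so n(e⁻) = 2 × 0.2399 = 0.4798 mol
Q = 0.4798 × 96485 / 0.843 = 54920 C
t = Q / I = 54920 / 0.247 = 2.223×10^5 s = 61.8 h

61.8 h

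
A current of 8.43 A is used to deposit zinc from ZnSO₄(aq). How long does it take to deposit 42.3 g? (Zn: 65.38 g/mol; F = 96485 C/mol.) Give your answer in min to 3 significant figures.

n(Zn) = 42.3 / 65.38 = 0.6470 mol
Zn²⁺ + 2e⁻ → Zn, so n(e⁻) = 2 × 0.6470 = 1.294 mol
Q = 1.294 × 96485 = 1.249×10^5 C
t = Q / I = 1.249×10^5 / 8.43 = 14820 s = 247 min

247 min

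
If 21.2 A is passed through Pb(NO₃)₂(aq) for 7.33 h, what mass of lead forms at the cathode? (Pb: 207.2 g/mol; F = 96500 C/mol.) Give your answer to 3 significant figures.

Q = 21.2 A × 26388 s = 5.594×10^5 C
Moles of electrons = 5.594×10^5 / 96500 = 5.797 mol
Pb²⁺ + 2e⁻ → Pb, so n(Pb) = 5.797 / 2 = 2.899 mol
m = 2.899 × 207.2 = 601 g

601 g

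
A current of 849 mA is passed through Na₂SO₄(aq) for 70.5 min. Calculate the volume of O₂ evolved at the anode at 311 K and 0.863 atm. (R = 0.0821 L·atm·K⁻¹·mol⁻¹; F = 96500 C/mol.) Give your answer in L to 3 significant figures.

0.275 L

Q = It = 0.849 × 4230 = 3591 C
n(e⁻) = 3591 / 96500 = 0.03721 mol
2H₂O → O₂ + 4H⁺ + 4e⁻, so n(O₂) = 0.03721 / 4 = 0.009303 mol
V = nRT/P = 0.009303 × 0.0821 × 311 / 0.863 = 0.2752 L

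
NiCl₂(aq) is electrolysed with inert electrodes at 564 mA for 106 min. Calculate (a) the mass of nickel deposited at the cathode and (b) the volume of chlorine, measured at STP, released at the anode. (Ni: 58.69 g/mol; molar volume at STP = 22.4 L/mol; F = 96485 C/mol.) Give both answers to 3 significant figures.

1.09 g Ni; 0.416 L Cl₂

Q = 0.564 × 6360 = 3587 C; n(e⁻) = 3587 / 96485 = 0.03718 mol
Cathode: Ni²⁺ + 2e⁻ → Ni → n(Ni) = 0.03718/2 = 0.01859 mol → 1.09 g
Anode: 2Cl⁻ → Cl₂ + 2e⁻ → n(Cl₂) = 0.03718/2 = 0.01859 mol → 0.416 L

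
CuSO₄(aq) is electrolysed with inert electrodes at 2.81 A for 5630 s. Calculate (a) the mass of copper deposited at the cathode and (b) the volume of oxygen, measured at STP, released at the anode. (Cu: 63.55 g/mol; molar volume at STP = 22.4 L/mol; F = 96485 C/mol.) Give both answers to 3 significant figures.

Q = 2.81 × 5630 = 15820 C; n(e⁻) = 15820 / 96485 = 0.1640 mol
Cathode: Cu²⁺ + 2e⁻ → Cu → n(Cu) = 0.1640/2 = 0.08200 mol → 5.21 g
Anode: 2H₂O → O₂ + 4H⁺ + 4e⁻ → n(O₂) = 0.1640/4 = 0.04100 mol → 0.918 L

5.21 g Cu; 0.918 L O₂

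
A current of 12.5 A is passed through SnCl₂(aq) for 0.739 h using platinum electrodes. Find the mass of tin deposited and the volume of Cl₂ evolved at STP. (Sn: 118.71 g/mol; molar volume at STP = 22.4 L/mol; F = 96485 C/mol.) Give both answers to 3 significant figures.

20.5 g Sn; 3.86 L Cl₂

Q = 12.5 × 2660.4 = 33260 C; n(e⁻) = 33260 / 96485 = 0.3447 mol
Cathode: Sn²⁺ + 2e⁻ → Sn → n(Sn) = 0.3447/2 = 0.1724 mol → 20.5 g
Anode: 2Cl⁻ → Cl₂ + 2e⁻ → n(Cl₂) = 0.3447/2 = 0.1724 mol → 3.86 L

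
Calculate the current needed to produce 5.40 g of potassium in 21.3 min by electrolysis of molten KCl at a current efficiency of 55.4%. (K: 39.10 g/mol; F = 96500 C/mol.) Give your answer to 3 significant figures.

18.8 A

n(K) = 5.40 / 39.10 = 0.1381 mol
K⁺ + e⁻ → K, so n(e⁻) = 0.1381 mol
Q = 0.1381 × 96500 / 0.554 = 24060 C
I = Q / t = 24060 / 1278 s = 18.8 A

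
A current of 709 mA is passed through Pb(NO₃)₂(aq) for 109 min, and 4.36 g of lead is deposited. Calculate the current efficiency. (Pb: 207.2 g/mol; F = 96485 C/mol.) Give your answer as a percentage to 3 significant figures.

87.6%

Q = 0.709 × 6540 = 4637 C
n(e⁻) = 4637 / 96485 = 0.04806 mol
Pb²⁺ + 2e⁻ → Pb, so theoretical n(Pb) = 0.02403 mol → 4.979 g
Efficiency = 4.36 / 4.979 = 0.8757 = 87.6%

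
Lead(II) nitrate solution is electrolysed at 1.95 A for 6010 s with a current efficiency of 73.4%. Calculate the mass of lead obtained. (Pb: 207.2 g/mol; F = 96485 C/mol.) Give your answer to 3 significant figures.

Q = 1.95 × 6010 = 11720 C
n(e⁻) = 11720 / 96485 = 0.1215 mol
Pb²⁺ + 2e⁻ → Pb, so theoretical m(Pb) = 0.06075 × 207.2 = 12.59 g
Actual mass = 73.4% × 12.59 = 9.24 g

9.24 g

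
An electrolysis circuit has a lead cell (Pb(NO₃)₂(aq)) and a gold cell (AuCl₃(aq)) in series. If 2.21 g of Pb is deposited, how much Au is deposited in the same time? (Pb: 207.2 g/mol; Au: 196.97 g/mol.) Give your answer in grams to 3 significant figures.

1.40 g

n(Pb) = 2.21 / 207.2 = 0.01067 mol
Pb²⁺ + 2e⁻ → Pb, so n(e⁻) = 2 × 0.01067 = 0.02134 mol
The cells are in series, so the same charge (and hence the same n(e⁻) = 0.02134 mol) passes through both.
Au³⁺ + 3e⁻ → Au, so n(Au) = 0.02134 / 3 = 0.007113 mol
m(Au) = 0.007113 × 196.97 = 1.40 g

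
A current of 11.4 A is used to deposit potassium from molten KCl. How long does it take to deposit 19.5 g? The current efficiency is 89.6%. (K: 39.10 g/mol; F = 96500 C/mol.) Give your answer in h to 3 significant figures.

1.31 h

n(K) = 19.5 / 39.10 = 0.4987 mol
K⁺ + e⁻ → K, so n(e⁻) = 0.4987 mol
Q = 0.4987 × 96500 / 0.896 = 53710 C
t = Q / I = 53710 / 11.4 = 4711 s = 1.31 h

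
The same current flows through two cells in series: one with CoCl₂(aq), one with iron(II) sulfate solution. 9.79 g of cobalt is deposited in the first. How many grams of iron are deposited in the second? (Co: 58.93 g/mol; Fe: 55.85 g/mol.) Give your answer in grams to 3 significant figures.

9.28 g

n(Co) = 9.79 / 58.93 = 0.1661 mol
Co²⁺ + 2e⁻ → Co, so n(e⁻) = 2 × 0.1661 = 0.3322 mol
Same current for the same time ⇒ same n(e⁻) = 0.3322 mol in both cells.
Fe²⁺ + 2e⁻ → Fe, so n(Fe) = 0.3322 / 2 = 0.1661 mol
m(Fe) = 0.1661 × 55.85 = 9.28 g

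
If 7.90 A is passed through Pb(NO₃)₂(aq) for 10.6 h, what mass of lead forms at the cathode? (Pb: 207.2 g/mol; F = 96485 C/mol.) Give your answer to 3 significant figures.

324 g

Q = It = 7.90 × 38160 = 3.015×10^5 C
n(e⁻) = Q/F = 3.015×10^5/96485 = 3.125 mol
Pb²⁺ + 2e⁻ → Pb, so n(Pb) = 3.125 / 2 = 1.563 mol
m = 1.563 × 207.2 = 324 g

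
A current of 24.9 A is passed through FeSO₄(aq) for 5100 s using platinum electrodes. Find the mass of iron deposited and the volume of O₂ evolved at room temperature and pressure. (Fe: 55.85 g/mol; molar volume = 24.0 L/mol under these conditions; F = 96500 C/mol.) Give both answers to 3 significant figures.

36.7 g Fe; 7.90 L O₂

Q = 24.9 × 5100 = 1.270×10^5 C; n(e⁻) = 1.270×10^5 / 96500 = 1.316 mol
Cathode: Fe²⁺ + 2e⁻ → Fe → n(Fe) = 1.316/2 = 0.6580 mol → 36.7 g
Anode: 2H₂O → O₂ + 4H⁺ + 4e⁻ → n(O₂) = 1.316/4 = 0.3290 mol → 7.90 L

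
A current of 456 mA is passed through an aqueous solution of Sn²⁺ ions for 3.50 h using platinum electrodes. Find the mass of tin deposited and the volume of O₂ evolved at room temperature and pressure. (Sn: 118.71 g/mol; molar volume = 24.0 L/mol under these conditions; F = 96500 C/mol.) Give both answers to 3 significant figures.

Q = 0.456 × 12600 = 5746 C; n(e⁻) = 5746 / 96500 = 0.05954 mol
Cathode: Sn²⁺ + 2e⁻ → Sn → n(Sn) = 0.05954/2 = 0.02977 mol → 3.53 g
Anode: 2H₂O → O₂ + 4H⁺ + 4e⁻ → n(O₂) = 0.05954/4 = 0.01489 mol → 0.357 L

3.53 g Sn; 0.357 L O₂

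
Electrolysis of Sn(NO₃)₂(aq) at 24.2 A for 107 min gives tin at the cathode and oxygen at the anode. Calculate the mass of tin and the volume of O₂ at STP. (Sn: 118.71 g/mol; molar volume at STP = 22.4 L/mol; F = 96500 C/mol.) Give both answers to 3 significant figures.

Q = 24.2 × 6420 = 1.554×10^5 C; n(e⁻) = 1.554×10^5 / 96500 = 1.610 mol
Cathode: Sn²⁺ + 2e⁻ → Sn → n(Sn) = 1.610/2 = 0.8050 mol → 95.6 g
Anode: 2H₂O → O₂ + 4H⁺ + 4e⁻ → n(O₂) = 1.610/4 = 0.4025 mol → 9.02 L

95.6 g Sn; 9.02 L O₂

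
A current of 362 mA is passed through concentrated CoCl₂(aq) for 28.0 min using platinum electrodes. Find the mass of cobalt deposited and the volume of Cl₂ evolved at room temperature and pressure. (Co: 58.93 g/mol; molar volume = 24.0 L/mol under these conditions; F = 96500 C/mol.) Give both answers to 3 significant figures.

0.186 g Co; 0.0756 L Cl₂

Q = 0.362 × 1680 = 608.2 C; n(e⁻) = 608.2 / 96500 = 0.006303 mol
Cathode: Co²⁺ + 2e⁻ → Co → n(Co) = 0.006303/2 = 0.003152 mol → 0.186 g
Anode: 2Cl⁻ → Cl₂ + 2e⁻ → n(Cl₂) = 0.006303/2 = 0.003152 mol → 0.0756 L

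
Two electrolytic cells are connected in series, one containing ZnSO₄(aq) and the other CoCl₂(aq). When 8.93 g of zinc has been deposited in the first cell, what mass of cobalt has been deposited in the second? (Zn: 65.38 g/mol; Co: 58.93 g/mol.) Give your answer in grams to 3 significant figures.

8.05 g

n(Zn) = 8.93 / 65.38 = 0.1366 mol
Zn²⁺ + 2e⁻ → Zn, so n(e⁻) = 2 × 0.1366 = 0.2732 mol
Since the cells are in series, n(e⁻) in the Co cell is also 0.2732 mol.
Co²⁺ + 2e⁻ → Co, so n(Co) = 0.2732 / 2 = 0.1366 mol
m(Co) = 0.1366 × 58.93 = 8.05 g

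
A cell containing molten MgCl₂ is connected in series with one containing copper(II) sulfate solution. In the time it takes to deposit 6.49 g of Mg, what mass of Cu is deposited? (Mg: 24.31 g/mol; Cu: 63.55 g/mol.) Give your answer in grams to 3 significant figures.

n(Mg) = 6.49 / 24.31 = 0.2670 mol
Mg²⁺ + 2e⁻ → Mg, so n(e⁻) = 2 × 0.2670 = 0.5340 mol
In series, the same 0.5340 mol of electrons flows through the second cell.
Cu²⁺ + 2e⁻ → Cu, so n(Cu) = 0.5340 / 2 = 0.2670 mol
m(Cu) = 0.2670 × 63.55 = 17.0 g

17.0 g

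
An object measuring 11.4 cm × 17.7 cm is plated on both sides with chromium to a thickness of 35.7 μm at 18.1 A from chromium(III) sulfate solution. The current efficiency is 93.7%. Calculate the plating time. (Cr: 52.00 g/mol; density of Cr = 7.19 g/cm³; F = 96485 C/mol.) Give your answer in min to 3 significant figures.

Plated area = 2 × 11.4 × 17.7 = 403.6 cm²
Volume = 403.6 × 35.7×10⁻⁴ cm = 1.441 cm³
m(Cr) = 1.441 × 7.19 = 10.36 g
n(Cr) = 10.36 / 52.00 = 0.1992 mol; n(e⁻) = 3 × 0.1992 = 0.5976 mol
Q = 0.5976 × 96485 / 0.937 = 61540 C
t = 61540 / 18.1 = 3400 s = 56.7 min

56.7 min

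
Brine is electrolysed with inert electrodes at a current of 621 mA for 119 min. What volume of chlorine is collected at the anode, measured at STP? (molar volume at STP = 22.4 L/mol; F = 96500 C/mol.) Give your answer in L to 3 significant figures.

0.515 L

Q = It = 0.621 × 7140 = 4434 C
n(e⁻) = Q/F = 4434/96500 = 0.04595 mol
2Cl⁻ → Cl₂ + 2e⁻, so n(Cl₂) = 0.04595 / 2 = 0.02298 mol
V = 0.02298 × 22.4 = 0.5148 L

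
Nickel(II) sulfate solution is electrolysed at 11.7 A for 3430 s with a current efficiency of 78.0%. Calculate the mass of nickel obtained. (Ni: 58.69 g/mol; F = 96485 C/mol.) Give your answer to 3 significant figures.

9.52 g

Q = 11.7 × 3430 = 40130 C
n(e⁻) = 40130 / 96485 = 0.4159 mol
Ni²⁺ + 2e⁻ → Ni, so theoretical m(Ni) = 0.2080 × 58.69 = 12.21 g
Actual mass = 78.0% × 12.21 = 9.52 g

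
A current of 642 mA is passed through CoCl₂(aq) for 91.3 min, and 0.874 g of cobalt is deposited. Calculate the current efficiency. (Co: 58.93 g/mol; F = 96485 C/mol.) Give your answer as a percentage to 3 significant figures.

Q = 0.642 × 5478 = 3517 C
n(e⁻) = 3517 / 96485 = 0.03645 mol
Co²⁺ + 2e⁻ → Co, so theoretical n(Co) = 0.01823 mol → 1.074 g
Efficiency = 0.874 / 1.074 = 0.8138 = 81.4%

81.4%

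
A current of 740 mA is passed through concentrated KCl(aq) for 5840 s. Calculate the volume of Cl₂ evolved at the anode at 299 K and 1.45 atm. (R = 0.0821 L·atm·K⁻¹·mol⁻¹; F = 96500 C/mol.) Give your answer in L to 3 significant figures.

Charge passed = 0.740 × 5840 = 4322 C
n(e⁻) = Q/F = 4322/96500 = 0.04479 mol
2Cl⁻ → Cl₂ + 2e⁻, so n(Cl₂) = 0.04479 / 2 = 0.02240 mol
V = nRT/P = 0.02240 × 0.0821 × 299 / 1.45 = 0.3792 L

0.379 L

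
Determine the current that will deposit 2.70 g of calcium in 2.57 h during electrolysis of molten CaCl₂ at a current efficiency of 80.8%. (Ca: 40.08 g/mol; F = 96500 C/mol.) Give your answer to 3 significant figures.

1.74 A

n(Ca) = 2.70 / 40.08 = 0.06737 mol
Ca²⁺ + 2e⁻ → Ca, so n(e⁻) = 2 × 0.06737 = 0.1347 mol
Q = 0.1347 × 96500 / 0.808 = 16090 C
I = Q / t = 16090 / 9252 s = 1.74 A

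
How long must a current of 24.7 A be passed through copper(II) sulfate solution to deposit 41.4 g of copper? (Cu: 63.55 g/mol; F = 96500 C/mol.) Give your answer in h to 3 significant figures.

n(Cu) = 41.4 / 63.55 = 0.6515 mol
Cu²⁺ + 2e⁻ → Cu, so n(e⁻) = 2 × 0.6515 = 1.303 mol
Q = 1.303 × 96500 = 1.257×10^5 C
t = Q / I = 1.257×10^5 / 24.7 = 5089 s = 1.41 h

1.41 h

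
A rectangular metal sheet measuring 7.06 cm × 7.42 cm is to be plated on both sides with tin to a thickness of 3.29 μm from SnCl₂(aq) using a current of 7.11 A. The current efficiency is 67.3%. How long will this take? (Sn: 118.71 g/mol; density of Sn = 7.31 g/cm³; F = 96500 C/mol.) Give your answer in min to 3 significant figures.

Plated area = 2 × 7.06 × 7.42 = 104.8 cm²
Volume = 104.8 × 3.29×10⁻⁴ cm = 0.03448 cm³
m(Sn) = 0.03448 × 7.31 = 0.2520 g
n(Sn) = 0.2520 / 118.71 = 0.002123 mol; n(e⁻) = 2 × 0.002123 = 0.004246 mol
Q = 0.004246 × 96500 / 0.673 = 608.8 C
t = 608.8 / 7.11 = 85.63 s = 1.43 min

1.43 min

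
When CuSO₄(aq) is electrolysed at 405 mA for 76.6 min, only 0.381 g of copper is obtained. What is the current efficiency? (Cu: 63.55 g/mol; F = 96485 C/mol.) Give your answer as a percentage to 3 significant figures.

Q = 0.405 × 4596 = 1861 C
n(e⁻) = 1861 / 96485 = 0.01929 mol
Cu²⁺ + 2e⁻ → Cu, so theoretical n(Cu) = 0.009645 mol → 0.6129 g
Efficiency = 0.381 / 0.6129 = 0.6216 = 62.2%

62.2%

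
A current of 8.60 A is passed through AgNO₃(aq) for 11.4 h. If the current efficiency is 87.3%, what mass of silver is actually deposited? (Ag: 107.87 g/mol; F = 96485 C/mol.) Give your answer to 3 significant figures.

344 g

Q = 8.60 × 41040 = 3.529×10^5 C
n(e⁻) = 3.529×10^5 / 96485 = 3.658 mol
Ag⁺ + e⁻ → Ag, so theoretical m(Ag) = 3.658 × 107.87 = 394.6 g
Actual mass = 87.3% × 394.6 = 344 g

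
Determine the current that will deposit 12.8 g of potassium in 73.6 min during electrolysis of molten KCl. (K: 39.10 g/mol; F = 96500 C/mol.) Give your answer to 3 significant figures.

n(K) = 12.8 / 39.10 = 0.3274 mol
K⁺ + e⁻ → K, so n(e⁻) = 0.3274 mol
Q = 0.3274 × 96500 = 31590 C
I = Q / t = 31590 / 4416 s = 7.15 A

7.15 A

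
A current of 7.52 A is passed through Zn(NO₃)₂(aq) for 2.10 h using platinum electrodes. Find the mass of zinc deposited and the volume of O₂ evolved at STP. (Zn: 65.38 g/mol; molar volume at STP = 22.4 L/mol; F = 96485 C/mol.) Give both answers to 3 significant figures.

Q = 7.52 × 7560 = 56850 C; n(e⁻) = 56850 / 96485 = 0.5892 mol
Cathode: Zn²⁺ + 2e⁻ → Zn → n(Zn) = 0.5892/2 = 0.2946 mol → 19.3 g
Anode: 2H₂O → O₂ + 4H⁺ + 4e⁻ → n(O₂) = 0.5892/4 = 0.1473 mol → 3.30 L

19.3 g Zn; 3.30 L O₂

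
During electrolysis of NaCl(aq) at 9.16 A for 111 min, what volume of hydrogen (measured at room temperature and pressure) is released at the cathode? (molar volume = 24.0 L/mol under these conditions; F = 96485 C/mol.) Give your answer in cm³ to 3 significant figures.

Charge passed = 9.16 × 6660 = 61010 C
Moles of electrons = 61010 / 96485 = 0.6323 mol
2H⁺ + 2e⁻ → H₂, so n(H₂) = 0.6323 / 2 = 0.3162 mol
V = 0.3162 × 24.0 = 7.589 L
= 7590 cm³

7590 cm³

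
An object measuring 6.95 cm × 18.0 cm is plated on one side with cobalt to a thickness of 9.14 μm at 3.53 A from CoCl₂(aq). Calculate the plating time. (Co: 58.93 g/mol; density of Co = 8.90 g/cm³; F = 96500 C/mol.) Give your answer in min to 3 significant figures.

Plated area = 6.95 × 18.0 = 125.1 cm²
Volume = 125.1 × 9.14×10⁻⁴ cm = 0.1143 cm³
m(Co) = 0.1143 × 8.90 = 1.017 g
n(Co) = 1.017 / 58.93 = 0.01726 mol; n(e⁻) = 2 × 0.01726 = 0.03452 mol
Q = 0.03452 × 96500 = 3331 C
t = 3331 / 3.53 = 943.6 s = 15.7 min

15.7 min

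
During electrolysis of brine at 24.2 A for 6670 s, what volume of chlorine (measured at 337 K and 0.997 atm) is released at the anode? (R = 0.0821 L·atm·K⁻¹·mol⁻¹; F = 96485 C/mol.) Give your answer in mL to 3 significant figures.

Q = It = 24.2 × 6670 = 1.614×10^5 C
n(e⁻) = Q/F = 1.614×10^5/96485 = 1.673 mol
2Cl⁻ → Cl₂ + 2e⁻, so n(Cl₂) = 1.673 / 2 = 0.8365 mol
V = nRT/P = 0.8365 × 0.0821 × 337 / 0.997 = 23.21 L
= 23200 mL

23200 mL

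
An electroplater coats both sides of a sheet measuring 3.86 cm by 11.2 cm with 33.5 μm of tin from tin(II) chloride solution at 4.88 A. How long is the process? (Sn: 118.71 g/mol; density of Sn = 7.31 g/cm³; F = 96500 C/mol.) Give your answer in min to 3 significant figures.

Plated area = 2 × 3.86 × 11.2 = 86.46 cm²
Volume = 86.46 × 33.5×10⁻⁴ cm = 0.2896 cm³
m(Sn) = 0.2896 × 7.31 = 2.117 g
n(Sn) = 2.117 / 118.71 = 0.01783 mol; n(e⁻) = 2 × 0.01783 = 0.03566 mol
Q = 0.03566 × 96500 = 3441 C
t = 3441 / 4.88 = 705.1 s = 11.8 min

11.8 min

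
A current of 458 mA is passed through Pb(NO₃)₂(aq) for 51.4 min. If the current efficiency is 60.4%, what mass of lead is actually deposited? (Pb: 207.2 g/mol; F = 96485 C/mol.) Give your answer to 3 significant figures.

Q = 0.458 × 3084 = 1412 C
n(e⁻) = 1412 / 96485 = 0.01463 mol
Pb²⁺ + 2e⁻ → Pb, so theoretical m(Pb) = 0.007315 × 207.2 = 1.516 g
Actual mass = 60.4% × 1.516 = 0.916 g

0.916 g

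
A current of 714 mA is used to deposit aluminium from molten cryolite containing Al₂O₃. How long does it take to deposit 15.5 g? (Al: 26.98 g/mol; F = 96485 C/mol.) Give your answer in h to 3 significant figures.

n(Al) = 15.5 / 26.98 = 0.5745 mol
Al³⁺ + 3e⁻ → Al, so n(e⁻) = 3 × 0.5745 = 1.724 mol
Q = 1.724 × 96485 = 1.663×10^5 C
t = Q / I = 1.663×10^5 / 0.714 = 2.329×10^5 s = 64.7 h

64.7 h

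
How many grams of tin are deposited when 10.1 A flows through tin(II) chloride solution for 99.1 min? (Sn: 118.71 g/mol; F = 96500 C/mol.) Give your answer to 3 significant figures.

36.9 g

Q = 10.1 A × 5946 s = 60050 C
Moles of electrons = 60050 / 96500 = 0.6223 mol
Sn²⁺ + 2e⁻ → Sn, so n(Sn) = 0.6223 / 2 = 0.3112 mol
m = 0.3112 × 118.71 = 36.9 g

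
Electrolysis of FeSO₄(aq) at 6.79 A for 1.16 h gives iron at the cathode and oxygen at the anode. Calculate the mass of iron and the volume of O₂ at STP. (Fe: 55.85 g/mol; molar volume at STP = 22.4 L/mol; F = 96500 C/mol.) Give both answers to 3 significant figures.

8.21 g Fe; 1.65 L O₂

Q = 6.79 × 4176 = 28360 C; n(e⁻) = 28360 / 96500 = 0.2939 mol
Cathode: Fe²⁺ + 2e⁻ → Fe → n(Fe) = 0.2939/2 = 0.1470 mol → 8.21 g
Anode: 2H₂O → O₂ + 4H⁺ + 4e⁻ → n(O₂) = 0.2939/4 = 0.07348 mol → 1.65 L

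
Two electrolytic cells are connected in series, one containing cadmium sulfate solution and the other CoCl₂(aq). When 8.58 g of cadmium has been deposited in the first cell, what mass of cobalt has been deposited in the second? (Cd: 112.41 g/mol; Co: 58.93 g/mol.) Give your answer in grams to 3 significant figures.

n(Cd) = 8.58 / 112.41 = 0.07633 mol
Cd²⁺ + 2e⁻ → Cd, so n(e⁻) = 2 × 0.07633 = 0.1527 mol
The cells are in series, so the same charge (and hence the same n(e⁻) = 0.1527 mol) passes through both.
Co²⁺ + 2e⁻ → Co, so n(Co) = 0.1527 / 2 = 0.07635 mol
m(Co) = 0.07635 × 58.93 = 4.50 g

4.50 g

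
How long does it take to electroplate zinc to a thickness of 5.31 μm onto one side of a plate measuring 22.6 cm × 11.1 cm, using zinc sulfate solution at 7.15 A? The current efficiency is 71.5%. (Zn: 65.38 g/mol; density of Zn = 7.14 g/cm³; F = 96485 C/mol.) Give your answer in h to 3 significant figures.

0.153 h

Plated area = 22.6 × 11.1 = 250.9 cm²
Volume = 250.9 × 5.31×10⁻⁴ cm = 0.1332 cm³
m(Zn) = 0.1332 × 7.14 = 0.9510 g
n(Zn) = 0.9510 / 65.38 = 0.01455 mol; n(e⁻) = 2 × 0.01455 = 0.02910 mol
Q = 0.02910 × 96485 / 0.715 = 3927 C
t = 3927 / 7.15 = 549.2 s = 0.153 h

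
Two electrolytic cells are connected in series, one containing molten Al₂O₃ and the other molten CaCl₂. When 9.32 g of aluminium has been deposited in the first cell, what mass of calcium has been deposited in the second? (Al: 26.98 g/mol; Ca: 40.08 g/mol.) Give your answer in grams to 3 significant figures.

n(Al) = 9.32 / 26.98 = 0.3454 mol
Al³⁺ + 3e⁻ → Al, so n(e⁻) = 3 × 0.3454 = 1.036 mol
Since the cells are in series, n(e⁻) in the Ca cell is also 1.036 mol.
Ca²⁺ + 2e⁻ → Ca, so n(Ca) = 1.036 / 2 = 0.5180 mol
m(Ca) = 0.5180 × 40.08 = 20.8 g

20.8 g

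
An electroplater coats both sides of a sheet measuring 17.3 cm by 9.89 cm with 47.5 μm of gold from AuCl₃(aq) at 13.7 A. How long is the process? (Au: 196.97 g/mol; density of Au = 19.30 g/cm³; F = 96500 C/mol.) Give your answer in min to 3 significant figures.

Plated area = 2 × 17.3 × 9.89 = 342.2 cm²
Volume = 342.2 × 47.5×10⁻⁴ cm = 1.625 cm³
m(Au) = 1.625 × 19.30 = 31.36 g
n(Au) = 31.36 / 196.97 = 0.1592 mol; n(e⁻) = 3 × 0.1592 = 0.4776 mol
Q = 0.4776 × 96500 = 46090 C
t = 46090 / 13.7 = 3364 s = 56.1 min

56.1 min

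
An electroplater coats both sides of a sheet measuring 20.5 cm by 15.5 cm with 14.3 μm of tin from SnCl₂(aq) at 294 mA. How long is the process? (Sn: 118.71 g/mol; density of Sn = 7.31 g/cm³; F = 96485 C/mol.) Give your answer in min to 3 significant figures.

Plated area = 2 × 20.5 × 15.5 = 635.5 cm²
Volume = 635.5 × 14.3×10⁻⁴ cm = 0.9088 cm³
m(Sn) = 0.9088 × 7.31 = 6.643 g
n(Sn) = 6.643 / 118.71 = 0.05596 mol; n(e⁻) = 2 × 0.05596 = 0.1119 mol
Q = 0.1119 × 96485 = 10800 C
t = 10800 / 0.294 = 36730 s = 612 min

612 min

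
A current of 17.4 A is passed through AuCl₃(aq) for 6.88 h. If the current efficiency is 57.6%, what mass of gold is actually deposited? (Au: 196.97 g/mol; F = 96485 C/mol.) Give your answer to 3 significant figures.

169 g

Q = 17.4 × 24768 = 4.310×10^5 C
n(e⁻) = 4.310×10^5 / 96485 = 4.467 mol
Au³⁺ + 3e⁻ → Au, so theoretical m(Au) = 1.489 × 196.97 = 293.3 g
Actual mass = 57.6% × 293.3 = 169 g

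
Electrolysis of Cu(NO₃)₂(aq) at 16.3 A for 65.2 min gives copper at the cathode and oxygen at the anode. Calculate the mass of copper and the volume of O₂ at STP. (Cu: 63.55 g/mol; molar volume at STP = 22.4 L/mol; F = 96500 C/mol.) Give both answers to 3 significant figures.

Q = 16.3 × 3912 = 63770 C; n(e⁻) = 63770 / 96500 = 0.6608 mol
Cathode: Cu²⁺ + 2e⁻ → Cu → n(Cu) = 0.6608/2 = 0.3304 mol → 21.0 g
Anode: 2H₂O → O₂ + 4H⁺ + 4e⁻ → n(O₂) = 0.6608/4 = 0.1652 mol → 3.70 L

21.0 g Cu; 3.70 L O₂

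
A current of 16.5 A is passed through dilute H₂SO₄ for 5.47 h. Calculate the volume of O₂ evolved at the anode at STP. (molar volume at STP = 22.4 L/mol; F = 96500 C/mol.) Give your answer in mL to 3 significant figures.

Q = It = 16.5 × 19692 = 3.249×10^5 C
Moles of electrons = 3.249×10^5 / 96500 = 3.367 mol
2H₂O → O₂ + 4H⁺ + 4e⁻, so n(O₂) = 3.367 / 4 = 0.8418 mol
V = 0.8418 × 22.4 = 18.86 L
= 18900 mL

18900 mL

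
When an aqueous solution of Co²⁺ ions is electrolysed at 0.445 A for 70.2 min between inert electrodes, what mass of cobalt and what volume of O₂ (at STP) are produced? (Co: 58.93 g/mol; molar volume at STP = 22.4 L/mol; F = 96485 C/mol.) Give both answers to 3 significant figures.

Q = 0.445 × 4212 = 1874 C; n(e⁻) = 1874 / 96485 = 0.01942 mol
Cathode: Co²⁺ + 2e⁻ → Co → n(Co) = 0.01942/2 = 0.009710 mol → 0.572 g
Anode: 2H₂O → O₂ + 4H⁺ + 4e⁻ → n(O₂) = 0.01942/4 = 0.004855 mol → 0.109 L

0.572 g Co; 0.109 L O₂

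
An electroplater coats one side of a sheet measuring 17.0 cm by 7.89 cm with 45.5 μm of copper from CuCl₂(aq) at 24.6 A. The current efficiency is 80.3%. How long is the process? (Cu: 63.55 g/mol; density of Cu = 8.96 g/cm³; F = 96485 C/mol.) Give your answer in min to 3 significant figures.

14.0 min

Plated area = 17.0 × 7.89 = 134.1 cm²
Volume = 134.1 × 45.5×10⁻⁴ cm = 0.6102 cm³
m(Cu) = 0.6102 × 8.96 = 5.467 g
n(Cu) = 5.467 / 63.55 = 0.08603 mol; n(e⁻) = 2 × 0.08603 = 0.1721 mol
Q = 0.1721 × 96485 / 0.803 = 20680 C
t = 20680 / 24.6 = 840.7 s = 14.0 min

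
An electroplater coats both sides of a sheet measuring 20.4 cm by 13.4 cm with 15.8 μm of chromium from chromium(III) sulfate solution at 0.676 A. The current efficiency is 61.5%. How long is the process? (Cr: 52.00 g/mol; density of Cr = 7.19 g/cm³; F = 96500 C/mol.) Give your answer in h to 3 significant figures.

23.1 h

Plated area = 2 × 20.4 × 13.4 = 546.7 cm²
Volume = 546.7 × 15.8×10⁻⁴ cm = 0.8638 cm³
m(Cr) = 0.8638 × 7.19 = 6.211 g
n(Cr) = 6.211 / 52.00 = 0.1194 mol; n(e⁻) = 3 × 0.1194 = 0.3582 mol
Q = 0.3582 × 96500 / 0.615 = 56210 C
t = 56210 / 0.676 = 83150 s = 23.1 h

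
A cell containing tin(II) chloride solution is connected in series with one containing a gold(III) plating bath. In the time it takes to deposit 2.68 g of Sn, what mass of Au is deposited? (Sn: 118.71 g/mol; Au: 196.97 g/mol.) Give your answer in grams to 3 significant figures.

n(Sn) = 2.68 / 118.71 = 0.02258 mol
Sn²⁺ + 2e⁻ → Sn, so n(e⁻) = 2 × 0.02258 = 0.04516 mol
Same current for the same time ⇒ same n(e⁻) = 0.04516 mol in both cells.
Au³⁺ + 3e⁻ → Au, so n(Au) = 0.04516 / 3 = 0.01505 mol
m(Au) = 0.01505 × 196.97 = 2.96 g

2.96 g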